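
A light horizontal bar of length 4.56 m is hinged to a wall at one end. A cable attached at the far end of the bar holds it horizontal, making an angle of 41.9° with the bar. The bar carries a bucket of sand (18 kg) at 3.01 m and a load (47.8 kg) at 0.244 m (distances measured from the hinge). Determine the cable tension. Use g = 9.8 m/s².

Sum moments about the hinge (the unknown hinge reaction has zero arm there).
Bucket of sand: 18 × 9.8 = 176.4 N down at 3.01 m → arm 3.01 m, τ = 176.4 × 3.01 = 531 N·m clockwise.
Load: 47.8 × 9.8 = 468.4 N down at 0.244 m → arm 0.244 m, τ = 468.4 × 0.244 = 114.3 N·m clockwise.
Total clockwise load moment = 645.3 N·m.
The cable tension T acts at 4.56 m; only its component perpendicular to the bar, T sinθ, produces torque. sin 41.9° = 0.6678.
Στ = 0 ⇒ T × 4.56 × 0.6678 = 645.3 ⇒ T = 645.3 / 3.045 = 212 N.

T ≈ 212 N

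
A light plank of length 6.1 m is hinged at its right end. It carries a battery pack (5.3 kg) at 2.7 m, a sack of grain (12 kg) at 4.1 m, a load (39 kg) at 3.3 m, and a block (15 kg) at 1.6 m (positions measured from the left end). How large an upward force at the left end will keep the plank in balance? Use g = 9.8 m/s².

Sum moments about the right end (the unknown pivot reaction has zero arm there).
Battery pack: 5.3 × 9.8 = 51.94 N down at 2.7 m → arm 3.4 m, τ = 51.94 × 3.4 = 176.6 N·m counterclockwise.
Sack of grain: 12 × 9.8 = 117.6 N down at 4.1 m → arm 2 m, τ = 117.6 × 2 = 235.2 N·m counterclockwise.
Load: 39 × 9.8 = 382.2 N down at 3.3 m → arm 2.8 m, τ = 382.2 × 2.8 = 1070 N·m counterclockwise.
Block: 15 × 9.8 = 147 N down at 1.6 m → arm 4.5 m, τ = 147 × 4.5 = 661.5 N·m counterclockwise.
Net moment of the loads = 2143 N·m counterclockwise.
The upward force F acts at the left end, arm 6.1 m, giving F × 6.1 clockwise.
For rotational equilibrium, F × 6.1 = 2143, so F = 2143 / 6.1 = 351 N.

F ≈ 351 N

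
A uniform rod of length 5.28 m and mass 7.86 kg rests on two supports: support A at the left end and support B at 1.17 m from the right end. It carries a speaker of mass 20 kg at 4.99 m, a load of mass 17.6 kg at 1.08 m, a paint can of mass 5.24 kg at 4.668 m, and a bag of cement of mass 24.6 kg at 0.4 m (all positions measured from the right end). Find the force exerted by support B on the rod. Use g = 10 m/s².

R_B ≈ 544 N

Take moments about support A.
Beam weight: 7.86 × 10 = 78.6 N down at 2.64 m → arm 2.64 m, τ = 78.6 × 2.64 = 207.5 N·m clockwise.
Speaker: 20 × 10 = 200 N down at 4.99 m → arm 0.29 m, τ = 200 × 0.29 = 58 N·m clockwise.
Load: 17.6 × 10 = 176 N down at 1.08 m → arm 4.2 m, τ = 176 × 4.2 = 739.2 N·m clockwise.
Paint can: 5.24 × 10 = 52.4 N down at 4.668 m → arm 0.612 m, τ = 52.4 × 0.612 = 32.07 N·m clockwise.
Bag of cement: 24.6 × 10 = 246 N down at 0.4 m → arm 4.88 m, τ = 246 × 4.88 = 1200 N·m clockwise.
Net load moment about support A = 2237 N·m clockwise.
Reaction R at support B is upward at 1.17 m, arm 4.11 m → moment R × 4.11 counterclockwise.
Setting net torque to zero: R × 4.11 = 2237 → R = 544 N.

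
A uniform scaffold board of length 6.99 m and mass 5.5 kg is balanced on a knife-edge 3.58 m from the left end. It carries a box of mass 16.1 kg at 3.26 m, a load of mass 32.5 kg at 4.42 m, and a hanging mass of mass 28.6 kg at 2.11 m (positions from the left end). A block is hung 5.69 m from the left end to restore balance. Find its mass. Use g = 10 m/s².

m ≈ 9.65 kg

Sum moments about the knife-edge (at 3.58 m from the left end) (the support reaction has zero arm there).
Beam weight: 5.5 × 10 = 55 N down at 3.495 m → arm 0.085 m, τ = 55 × 0.085 = 4.675 N·m counterclockwise.
Box: 16.1 × 10 = 161 N down at 3.26 m → arm 0.32 m, τ = 161 × 0.32 = 51.52 N·m counterclockwise.
Load: 32.5 × 10 = 325 N down at 4.42 m → arm 0.84 m, τ = 325 × 0.84 = 273 N·m clockwise.
Hanging mass: 28.6 × 10 = 286 N down at 2.11 m → arm 1.47 m, τ = 286 × 1.47 = 420.4 N·m counterclockwise.
Net moment of known loads = 203.6 N·m counterclockwise.
An unknown mass m at 5.69 m has arm 2.11 m; its moment is m·g·2.11 clockwise.
Στ = 0 ⇒ m × 10 × 2.11 = 203.6 ⇒ m = 203.6 / (10 × 2.11) = 9.65 kg.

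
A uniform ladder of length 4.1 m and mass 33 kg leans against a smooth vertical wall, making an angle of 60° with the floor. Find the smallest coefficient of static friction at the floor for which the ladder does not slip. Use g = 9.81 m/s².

Taking torques about the foot of the ladder:
Ladder weight 33×9.81 = 323.7 N acts at 2.05 m along the ladder; its horizontal arm is 2.05·cos60° = 1.025 m → τ = 331.8 N·m clockwise.
Wall normal N acts horizontally at the top; its moment arm is the height L sinθ = 4.1·sin60° = 3.551 m, counterclockwise.
For rotational equilibrium, N × 3.551 = 331.8, so N = 93.44 N.
ΣFx = 0 ⇒ f = N_wall = 93.44 N. ΣFy = 0 ⇒ N_floor = 323.7 N.
μ_min = f / N_floor = 93.44 / 323.7 = 0.289.

μ_min ≈ 0.289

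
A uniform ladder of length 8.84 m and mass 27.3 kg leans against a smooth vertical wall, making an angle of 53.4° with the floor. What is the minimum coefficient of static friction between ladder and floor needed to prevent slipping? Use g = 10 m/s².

μ_min ≈ 0.371

Choose the foot of the ladder as the axis so the floor normal and friction both act there and drop out.
Ladder weight 27.3×10 = 273 N acts at 4.42 m along the ladder; its horizontal arm is 4.42·cos53.4° = 2.635 m → τ = 719.4 N·m clockwise.
Wall normal N acts horizontally at the top; its moment arm is the height L sinθ = 8.84·sin53.4° = 7.097 m, counterclockwise.
Setting net torque to zero: N × 7.097 = 719.4 → N = 101.4 N.
ΣFx = 0 ⇒ f = N_wall = 101.4 N. ΣFy = 0 ⇒ N_floor = 273 N.
μ_min = f / N_floor = 101.4 / 273 = 0.371.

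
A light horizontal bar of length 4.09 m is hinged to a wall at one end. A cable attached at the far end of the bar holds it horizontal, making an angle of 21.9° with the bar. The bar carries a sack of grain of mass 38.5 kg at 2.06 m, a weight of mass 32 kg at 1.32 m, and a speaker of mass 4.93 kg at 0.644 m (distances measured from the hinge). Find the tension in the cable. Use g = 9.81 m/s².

T ≈ 802 N

Take moments about the hinge.
Sack of grain: 38.5 × 9.81 = 377.7 N down at 2.06 m → arm 2.06 m, τ = 377.7 × 2.06 = 778.1 N·m clockwise.
Weight: 32 × 9.81 = 313.9 N down at 1.32 m → arm 1.32 m, τ = 313.9 × 1.32 = 414.3 N·m clockwise.
Speaker: 4.93 × 9.81 = 48.36 N down at 0.644 m → arm 0.644 m, τ = 48.36 × 0.644 = 31.14 N·m clockwise.
Total clockwise load moment = 1224 N·m.
The cable tension T acts at 4.09 m; only its component perpendicular to the bar, T sinθ, produces torque. sin 21.9° = 0.373.
Στ = 0 ⇒ T × 4.09 × 0.373 = 1224 ⇒ T = 1224 / 1.526 = 802 N.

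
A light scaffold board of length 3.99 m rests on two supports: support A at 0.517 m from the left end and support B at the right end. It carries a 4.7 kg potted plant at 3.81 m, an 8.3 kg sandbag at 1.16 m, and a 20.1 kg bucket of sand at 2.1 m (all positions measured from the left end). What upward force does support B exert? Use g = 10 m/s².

Take moments about support A.
Potted plant: 4.7 × 10 = 47 N down at 3.81 m → arm 3.293 m, τ = 47 × 3.293 = 154.8 N·m clockwise.
Sandbag: 8.3 × 10 = 83 N down at 1.16 m → arm 0.643 m, τ = 83 × 0.643 = 53.37 N·m clockwise.
Bucket of sand: 20.1 × 10 = 201 N down at 2.1 m → arm 1.583 m, τ = 201 × 1.583 = 318.2 N·m clockwise.
Net load moment about support A = 526.4 N·m clockwise.
Reaction R at support B is upward at 3.99 m, arm 3.473 m → moment R × 3.473 counterclockwise.
Στ = 0 ⇒ R × 3.473 = 526.4 ⇒ R = 152 N.

R_B ≈ 152 N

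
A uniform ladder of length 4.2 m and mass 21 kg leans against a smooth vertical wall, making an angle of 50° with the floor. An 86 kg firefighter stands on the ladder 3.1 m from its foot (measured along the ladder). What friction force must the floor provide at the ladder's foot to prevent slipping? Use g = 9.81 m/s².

f ≈ 609 N

Take moments about the foot of the ladder.
Ladder weight 21×9.81 = 206 N acts at 2.1 m along the ladder; its horizontal arm is 2.1·cos50° = 1.35 m → τ = 278.1 N·m clockwise.
Firefighter: 86×9.81 = 843.7 N at 3.1 m → arm 1.993 m → τ = 1681 N·m clockwise.
Wall normal N acts horizontally at the top; its moment arm is the height L sinθ = 4.2·sin50° = 3.217 m, counterclockwise.
Balancing moments: N × 3.217 = 1959, giving N = 609 N.
ΣFx = 0: friction at the foot balances the wall's push, so f = N_wall = 609 N.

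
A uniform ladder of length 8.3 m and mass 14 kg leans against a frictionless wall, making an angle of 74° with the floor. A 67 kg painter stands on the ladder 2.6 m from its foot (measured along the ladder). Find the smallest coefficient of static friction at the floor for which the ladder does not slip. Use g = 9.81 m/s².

μ_min ≈ 0.0991

Sum moments about the foot of the ladder (the floor normal and friction both act there and drop out).
Ladder weight 14×9.81 = 137.3 N acts at 4.15 m along the ladder; its horizontal arm is 4.15·cos74° = 1.144 m → τ = 157.1 N·m clockwise.
Painter: 67×9.81 = 657.3 N at 2.6 m → arm 0.7167 m → τ = 471.1 N·m clockwise.
Wall normal N acts horizontally at the top; its moment arm is the height L sinθ = 8.3·sin74° = 7.978 m, counterclockwise.
Balancing moments: N × 7.978 = 628.2, giving N = 78.74 N.
ΣFx = 0 ⇒ f = N_wall = 78.74 N. ΣFy = 0 ⇒ N_floor = 794.6 N.
μ_min = f / N_floor = 78.74 / 794.6 = 0.0991.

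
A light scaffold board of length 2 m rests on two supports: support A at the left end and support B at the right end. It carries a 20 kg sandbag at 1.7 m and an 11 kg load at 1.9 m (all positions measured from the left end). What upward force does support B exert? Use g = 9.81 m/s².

R_B ≈ 269 N

Taking torques about support A:
Sandbag: 20 × 9.81 = 196.2 N down at 1.7 m → arm 1.7 m, τ = 196.2 × 1.7 = 333.5 N·m clockwise.
Load: 11 × 9.81 = 107.9 N down at 1.9 m → arm 1.9 m, τ = 107.9 × 1.9 = 205 N·m clockwise.
Net load moment about support A = 538.5 N·m clockwise.
Reaction R at support B is upward at 2 m, arm 2 m → moment R × 2 counterclockwise.
Setting net torque to zero: R × 2 = 538.5 → R = 269 N.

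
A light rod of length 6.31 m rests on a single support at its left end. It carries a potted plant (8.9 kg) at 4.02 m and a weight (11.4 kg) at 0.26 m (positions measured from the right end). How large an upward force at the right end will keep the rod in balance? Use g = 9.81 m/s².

Choose the left end as the axis so the unknown pivot reaction has zero arm there.
Potted plant: 8.9 × 9.81 = 87.31 N down at 4.02 m → arm 2.29 m, τ = 87.31 × 2.29 = 199.9 N·m clockwise.
Weight: 11.4 × 9.81 = 111.8 N down at 0.26 m → arm 6.05 m, τ = 111.8 × 6.05 = 676.4 N·m clockwise.
Net moment of the loads = 876.3 N·m clockwise.
The upward force F acts at the right end, arm 6.31 m, giving F × 6.31 counterclockwise.
Balancing moments: F × 6.31 = 876.3, giving F = 876.3 / 6.31 = 139 N.

F ≈ 139 N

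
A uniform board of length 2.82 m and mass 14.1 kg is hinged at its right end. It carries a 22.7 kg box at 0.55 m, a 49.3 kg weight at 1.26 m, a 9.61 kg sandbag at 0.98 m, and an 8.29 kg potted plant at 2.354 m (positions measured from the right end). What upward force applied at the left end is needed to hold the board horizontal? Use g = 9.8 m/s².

Sum moments about the right end (the unknown pivot reaction has zero arm there).
Beam weight: 14.1 × 9.8 = 138.2 N down at 1.41 m → arm 1.41 m, τ = 138.2 × 1.41 = 194.9 N·m counterclockwise.
Box: 22.7 × 9.8 = 222.5 N down at 0.55 m → arm 0.55 m, τ = 222.5 × 0.55 = 122.4 N·m counterclockwise.
Weight: 49.3 × 9.8 = 483.1 N down at 1.26 m → arm 1.26 m, τ = 483.1 × 1.26 = 608.7 N·m counterclockwise.
Sandbag: 9.61 × 9.8 = 94.18 N down at 0.98 m → arm 0.98 m, τ = 94.18 × 0.98 = 92.3 N·m counterclockwise.
Potted plant: 8.29 × 9.8 = 81.24 N down at 2.354 m → arm 2.354 m, τ = 81.24 × 2.354 = 191.2 N·m counterclockwise.
Net moment of the loads = 1210 N·m counterclockwise.
The upward force F acts at the left end, arm 2.82 m, giving F × 2.82 clockwise.
Setting net torque to zero: F × 2.82 = 1210 → F = 1210 / 2.82 = 429 N.

F ≈ 429 N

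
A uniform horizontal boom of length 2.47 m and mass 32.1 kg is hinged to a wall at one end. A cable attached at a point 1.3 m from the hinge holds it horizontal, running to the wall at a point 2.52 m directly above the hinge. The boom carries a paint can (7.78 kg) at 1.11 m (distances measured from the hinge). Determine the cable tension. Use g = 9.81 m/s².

T ≈ 410 N

Sum moments about the hinge (the unknown hinge reaction has zero arm there).
Beam weight: 32.1 × 9.81 = 314.9 N down at 1.235 m → arm 1.235 m, τ = 314.9 × 1.235 = 388.9 N·m clockwise.
Paint can: 7.78 × 9.81 = 76.32 N down at 1.11 m → arm 1.11 m, τ = 76.32 × 1.11 = 84.72 N·m clockwise.
Total clockwise load moment = 473.6 N·m.
The cable tension T acts at 1.3 m; only its component perpendicular to the boom, T sinθ, produces torque. sinθ = h/√(h²+d²) = 2.52/√(2.52²+1.3²) = 0.8887.
Setting net torque to zero: T × 1.3 × 0.8887 = 473.6 → T = 473.6 / 1.155 = 410 N.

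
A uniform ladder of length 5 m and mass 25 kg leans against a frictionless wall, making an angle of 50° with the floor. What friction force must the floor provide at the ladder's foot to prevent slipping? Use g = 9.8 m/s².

f ≈ 103 N

Sum moments about the foot of the ladder (the floor normal and friction both act there and drop out).
Ladder weight 25×9.8 = 245 N acts at 2.5 m along the ladder; its horizontal arm is 2.5·cos50° = 1.607 m → τ = 393.7 N·m clockwise.
Wall normal N acts horizontally at the top; its moment arm is the height L sinθ = 5·sin50° = 3.83 m, counterclockwise.
For rotational equilibrium, N × 3.83 = 393.7, so N = 103 N.
ΣFx = 0: friction at the foot balances the wall's push, so f = N_wall = 103 N.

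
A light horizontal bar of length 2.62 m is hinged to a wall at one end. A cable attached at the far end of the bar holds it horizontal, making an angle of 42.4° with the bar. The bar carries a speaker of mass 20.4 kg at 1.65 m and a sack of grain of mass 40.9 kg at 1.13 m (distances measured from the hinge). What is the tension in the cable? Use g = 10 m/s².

About the hinge:
Speaker: 20.4 × 10 = 204 N down at 1.65 m → arm 1.65 m, τ = 204 × 1.65 = 336.6 N·m clockwise.
Sack of grain: 40.9 × 10 = 409 N down at 1.13 m → arm 1.13 m, τ = 409 × 1.13 = 462.2 N·m clockwise.
Total clockwise load moment = 798.8 N·m.
The cable tension T acts at 2.62 m; only its component perpendicular to the bar, T sinθ, produces torque. sin 42.4° = 0.6743.
Balancing moments: T × 2.62 × 0.6743 = 798.8, giving T = 798.8 / 1.767 = 452 N.

T ≈ 452 N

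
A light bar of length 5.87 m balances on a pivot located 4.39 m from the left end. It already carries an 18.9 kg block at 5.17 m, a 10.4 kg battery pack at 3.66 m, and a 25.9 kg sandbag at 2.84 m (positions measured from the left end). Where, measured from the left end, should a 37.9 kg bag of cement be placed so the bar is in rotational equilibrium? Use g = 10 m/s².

Taking torques about the pivot (at 4.39 m from the left end):
Block: 18.9 × 10 = 189 N down at 5.17 m → arm 0.78 m, τ = 189 × 0.78 = 147.4 N·m clockwise.
Battery pack: 10.4 × 10 = 104 N down at 3.66 m → arm 0.73 m, τ = 104 × 0.73 = 75.92 N·m counterclockwise.
Sandbag: 25.9 × 10 = 259 N down at 2.84 m → arm 1.55 m, τ = 259 × 1.55 = 401.4 N·m counterclockwise.
Net moment of existing loads = 329.9 N·m counterclockwise.
The bag of cement weighs 37.9 × 10 = 379 N and must supply an equal clockwise moment, so its lever arm about the pivot is 329.9 / 379 = 0.87 m.
That puts it at 4.39 + 0.87 = 5.26 m from the left end.

x ≈ 5.26 m from the left end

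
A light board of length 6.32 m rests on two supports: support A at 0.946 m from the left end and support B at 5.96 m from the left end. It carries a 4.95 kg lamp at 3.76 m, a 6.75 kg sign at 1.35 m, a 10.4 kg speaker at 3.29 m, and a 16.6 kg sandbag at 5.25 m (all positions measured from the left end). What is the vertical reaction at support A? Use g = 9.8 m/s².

Sum moments about support B (its reaction then has zero moment arm).
Lamp: 4.95 × 9.8 = 48.51 N down at 3.76 m → arm 2.2 m, τ = 48.51 × 2.2 = 106.7 N·m counterclockwise.
Sign: 6.75 × 9.8 = 66.15 N down at 1.35 m → arm 4.61 m, τ = 66.15 × 4.61 = 305 N·m counterclockwise.
Speaker: 10.4 × 9.8 = 101.9 N down at 3.29 m → arm 2.67 m, τ = 101.9 × 2.67 = 272.1 N·m counterclockwise.
Sandbag: 16.6 × 9.8 = 162.7 N down at 5.25 m → arm 0.71 m, τ = 162.7 × 0.71 = 115.5 N·m counterclockwise.
Net load moment about support B = 799.3 N·m counterclockwise.
Reaction R at support A is upward at 0.946 m, arm 5.014 m → moment R × 5.014 clockwise.
Balancing moments: R × 5.014 = 799.3, giving R = 159 N.

R_A ≈ 159 N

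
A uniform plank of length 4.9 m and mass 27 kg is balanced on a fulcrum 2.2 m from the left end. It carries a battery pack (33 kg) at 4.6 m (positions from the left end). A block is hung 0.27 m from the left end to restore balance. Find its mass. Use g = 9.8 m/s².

About the fulcrum (at 2.2 m from the left end):
Beam weight: 27 × 9.8 = 264.6 N down at 2.45 m → arm 0.25 m, τ = 264.6 × 0.25 = 66.15 N·m clockwise.
Battery pack: 33 × 9.8 = 323.4 N down at 4.6 m → arm 2.4 m, τ = 323.4 × 2.4 = 776.2 N·m clockwise.
Net moment of known loads = 842.4 N·m clockwise.
An unknown mass m at 0.27 m has arm 1.93 m; its moment is m·g·1.93 counterclockwise.
Setting net torque to zero: m × 9.8 × 1.93 = 842.4 → m = 842.4 / (9.8 × 1.93) = 44.5 kg.

m ≈ 44.5 kg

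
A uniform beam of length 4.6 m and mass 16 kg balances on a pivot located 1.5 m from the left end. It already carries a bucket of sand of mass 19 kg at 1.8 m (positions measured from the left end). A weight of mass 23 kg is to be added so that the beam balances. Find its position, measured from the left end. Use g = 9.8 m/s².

x ≈ 0.696 m from the left end

About the pivot (at 1.5 m from the left end):
Beam weight: 16 × 9.8 = 156.8 N down at 2.3 m → arm 0.8 m, τ = 156.8 × 0.8 = 125.4 N·m clockwise.
Bucket of sand: 19 × 9.8 = 186.2 N down at 1.8 m → arm 0.3 m, τ = 186.2 × 0.3 = 55.86 N·m clockwise.
Net moment of existing loads = 181.3 N·m clockwise.
The weight weighs 23 × 9.8 = 225.4 N and must supply an equal counterclockwise moment, so its lever arm about the pivot is 181.3 / 225.4 = 0.804 m.
That puts it at 1.5 − 0.804 = 0.696 m from the left end.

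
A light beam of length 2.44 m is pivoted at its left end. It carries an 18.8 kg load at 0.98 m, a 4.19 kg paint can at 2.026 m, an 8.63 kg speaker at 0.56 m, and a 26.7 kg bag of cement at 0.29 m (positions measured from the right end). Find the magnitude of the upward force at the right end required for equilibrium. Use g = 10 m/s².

F ≈ 421 N

Taking torques about the left end:
Load: 18.8 × 10 = 188 N down at 0.98 m → arm 1.46 m, τ = 188 × 1.46 = 274.5 N·m clockwise.
Paint can: 4.19 × 10 = 41.9 N down at 2.026 m → arm 0.414 m, τ = 41.9 × 0.414 = 17.35 N·m clockwise.
Speaker: 8.63 × 10 = 86.3 N down at 0.56 m → arm 1.88 m, τ = 86.3 × 1.88 = 162.2 N·m clockwise.
Bag of cement: 26.7 × 10 = 267 N down at 0.29 m → arm 2.15 m, τ = 267 × 2.15 = 574 N·m clockwise.
Net moment of the loads = 1028 N·m clockwise.
The upward force F acts at the right end, arm 2.44 m, giving F × 2.44 counterclockwise.
Balancing moments: F × 2.44 = 1028, giving F = 1028 / 2.44 = 421 N.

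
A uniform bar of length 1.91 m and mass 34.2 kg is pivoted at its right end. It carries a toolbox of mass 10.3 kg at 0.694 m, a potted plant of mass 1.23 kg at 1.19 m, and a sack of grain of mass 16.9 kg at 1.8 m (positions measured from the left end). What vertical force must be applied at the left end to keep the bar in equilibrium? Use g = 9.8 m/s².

F ≈ 246 N

Take moments about the right end.
Beam weight: 34.2 × 9.8 = 335.2 N down at 0.955 m → arm 0.955 m, τ = 335.2 × 0.955 = 320.1 N·m counterclockwise.
Toolbox: 10.3 × 9.8 = 100.9 N down at 0.694 m → arm 1.216 m, τ = 100.9 × 1.216 = 122.7 N·m counterclockwise.
Potted plant: 1.23 × 9.8 = 12.05 N down at 1.19 m → arm 0.72 m, τ = 12.05 × 0.72 = 8.676 N·m counterclockwise.
Sack of grain: 16.9 × 9.8 = 165.6 N down at 1.8 m → arm 0.11 m, τ = 165.6 × 0.11 = 18.22 N·m counterclockwise.
Net moment of the loads = 469.7 N·m counterclockwise.
The upward force F acts at the left end, arm 1.91 m, giving F × 1.91 clockwise.
Στ = 0 ⇒ F × 1.91 = 469.7 ⇒ F = 469.7 / 1.91 = 246 N.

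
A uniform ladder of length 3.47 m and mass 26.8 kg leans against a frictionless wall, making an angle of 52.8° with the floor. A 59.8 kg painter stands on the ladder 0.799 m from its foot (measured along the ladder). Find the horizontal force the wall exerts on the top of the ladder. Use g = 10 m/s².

Take moments about the foot of the ladder.
Ladder weight 26.8×10 = 268 N acts at 1.735 m along the ladder; its horizontal arm is 1.735·cos52.8° = 1.049 m → τ = 281.1 N·m clockwise.
Painter: 59.8×10 = 598 N at 0.799 m → arm 0.4831 m → τ = 288.9 N·m clockwise.
Wall normal N acts horizontally at the top; its moment arm is the height L sinθ = 3.47·sin52.8° = 2.764 m, counterclockwise.
Balancing moments: N × 2.764 = 570, giving N = 206 N.

N_wall ≈ 206 N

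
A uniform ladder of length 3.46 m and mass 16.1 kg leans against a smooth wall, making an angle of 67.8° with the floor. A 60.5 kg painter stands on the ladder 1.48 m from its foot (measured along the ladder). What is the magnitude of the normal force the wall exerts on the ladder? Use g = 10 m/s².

N_wall ≈ 138 N

Choose the foot of the ladder as the axis so the floor normal and friction both act there and drop out.
Ladder weight 16.1×10 = 161 N acts at 1.73 m along the ladder; its horizontal arm is 1.73·cos67.8° = 0.6537 m → τ = 105.2 N·m clockwise.
Painter: 60.5×10 = 605 N at 1.48 m → arm 0.5592 m → τ = 338.3 N·m clockwise.
Wall normal N acts horizontally at the top; its moment arm is the height L sinθ = 3.46·sin67.8° = 3.204 m, counterclockwise.
Setting net torque to zero: N × 3.204 = 443.5 → N = 138 N.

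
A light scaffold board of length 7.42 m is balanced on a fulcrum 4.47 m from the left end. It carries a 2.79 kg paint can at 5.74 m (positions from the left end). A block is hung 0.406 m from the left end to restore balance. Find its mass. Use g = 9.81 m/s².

Taking torques about the fulcrum (at 4.47 m from the left end):
Paint can: 2.79 × 9.81 = 27.37 N down at 5.74 m → arm 1.27 m, τ = 27.37 × 1.27 = 34.76 N·m clockwise.
Net moment of known loads = 34.76 N·m clockwise.
An unknown mass m at 0.406 m has arm 4.064 m; its moment is m·g·4.064 counterclockwise.
For rotational equilibrium, m × 9.81 × 4.064 = 34.76, so m = 34.76 / (9.81 × 4.064) = 0.872 kg.

m ≈ 0.872 kg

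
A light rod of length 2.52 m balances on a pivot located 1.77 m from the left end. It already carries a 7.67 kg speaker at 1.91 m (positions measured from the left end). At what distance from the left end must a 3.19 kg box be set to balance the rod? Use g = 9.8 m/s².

x ≈ 1.43 m from the left end

Sum moments about the pivot (at 1.77 m from the left end) (the support reaction has zero arm there).
Speaker: 7.67 × 9.8 = 75.17 N down at 1.91 m → arm 0.14 m, τ = 75.17 × 0.14 = 10.52 N·m clockwise.
Net moment of existing loads = 10.52 N·m clockwise.
The box weighs 3.19 × 9.8 = 31.26 N and must supply an equal counterclockwise moment, so its lever arm about the pivot is 10.52 / 31.26 = 0.337 m.
That puts it at 1.77 − 0.337 = 1.43 m from the left end.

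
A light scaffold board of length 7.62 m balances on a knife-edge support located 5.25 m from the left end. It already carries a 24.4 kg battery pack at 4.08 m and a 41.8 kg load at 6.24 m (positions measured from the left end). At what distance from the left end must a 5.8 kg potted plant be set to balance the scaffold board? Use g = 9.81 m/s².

x ≈ 3.04 m from the left end

Choose the knife-edge support (at 5.25 m from the left end) as the axis so the support reaction has zero arm there.
Battery pack: 24.4 × 9.81 = 239.4 N down at 4.08 m → arm 1.17 m, τ = 239.4 × 1.17 = 280.1 N·m counterclockwise.
Load: 41.8 × 9.81 = 410.1 N down at 6.24 m → arm 0.99 m, τ = 410.1 × 0.99 = 406 N·m clockwise.
Net moment of existing loads = 125.9 N·m clockwise.
The potted plant weighs 5.8 × 9.81 = 56.9 N and must supply an equal counterclockwise moment, so its lever arm about the knife-edge support is 125.9 / 56.9 = 2.21 m.
That puts it at 5.25 − 2.21 = 3.04 m from the left end.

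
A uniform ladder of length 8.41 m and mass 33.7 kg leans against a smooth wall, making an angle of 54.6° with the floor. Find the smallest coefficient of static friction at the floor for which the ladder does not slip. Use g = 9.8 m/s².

Take moments about the foot of the ladder.
Ladder weight 33.7×9.8 = 330.3 N acts at 4.205 m along the ladder; its horizontal arm is 4.205·cos54.6° = 2.436 m → τ = 804.6 N·m clockwise.
Wall normal N acts horizontally at the top; its moment arm is the height L sinθ = 8.41·sin54.6° = 6.855 m, counterclockwise.
Στ = 0 ⇒ N × 6.855 = 804.6 ⇒ N = 117.4 N.
ΣFx = 0 ⇒ f = N_wall = 117.4 N. ΣFy = 0 ⇒ N_floor = 330.3 N.
μ_min = f / N_floor = 117.4 / 330.3 = 0.355.

μ_min ≈ 0.355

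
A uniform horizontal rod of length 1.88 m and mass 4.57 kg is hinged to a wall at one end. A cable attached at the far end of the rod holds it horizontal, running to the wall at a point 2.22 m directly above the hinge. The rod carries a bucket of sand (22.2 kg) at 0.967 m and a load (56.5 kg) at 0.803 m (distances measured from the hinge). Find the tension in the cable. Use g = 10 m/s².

T ≈ 496 N

Taking torques about the hinge:
Beam weight: 4.57 × 10 = 45.7 N down at 0.94 m → arm 0.94 m, τ = 45.7 × 0.94 = 42.96 N·m clockwise.
Bucket of sand: 22.2 × 10 = 222 N down at 0.967 m → arm 0.967 m, τ = 222 × 0.967 = 214.7 N·m clockwise.
Load: 56.5 × 10 = 565 N down at 0.803 m → arm 0.803 m, τ = 565 × 0.803 = 453.7 N·m clockwise.
Total clockwise load moment = 711.4 N·m.
The cable tension T acts at 1.88 m; only its component perpendicular to the rod, T sinθ, produces torque. sinθ = h/√(h²+d²) = 2.22/√(2.22²+1.88²) = 0.7631.
Setting net torque to zero: T × 1.88 × 0.7631 = 711.4 → T = 711.4 / 1.435 = 496 N.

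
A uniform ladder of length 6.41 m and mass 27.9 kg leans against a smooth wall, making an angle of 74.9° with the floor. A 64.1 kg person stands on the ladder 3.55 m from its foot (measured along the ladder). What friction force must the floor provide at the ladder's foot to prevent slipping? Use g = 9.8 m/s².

Choose the foot of the ladder as the axis so the floor normal and friction both act there and drop out.
Ladder weight 27.9×9.8 = 273.4 N acts at 3.205 m along the ladder; its horizontal arm is 3.205·cos74.9° = 0.8349 m → τ = 228.3 N·m clockwise.
Person: 64.1×9.8 = 628.2 N at 3.55 m → arm 0.9248 m → τ = 581 N·m clockwise.
Wall normal N acts horizontally at the top; its moment arm is the height L sinθ = 6.41·sin74.9° = 6.189 m, counterclockwise.
Balancing moments: N × 6.189 = 809.3, giving N = 131 N.
ΣFx = 0: friction at the foot balances the wall's push, so f = N_wall = 131 N.

f ≈ 131 N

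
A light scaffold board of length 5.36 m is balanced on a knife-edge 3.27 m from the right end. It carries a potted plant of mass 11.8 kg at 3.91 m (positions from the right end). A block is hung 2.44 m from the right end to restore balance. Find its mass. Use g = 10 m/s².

Choose the knife-edge (at 3.27 m from the right end) as the axis so the support reaction has zero arm there.
Potted plant: 11.8 × 10 = 118 N down at 3.91 m → arm 0.64 m, τ = 118 × 0.64 = 75.52 N·m counterclockwise.
Net moment of known loads = 75.52 N·m counterclockwise.
An unknown mass m at 2.44 m has arm 0.83 m; its moment is m·g·0.83 clockwise.
Στ = 0 ⇒ m × 10 × 0.83 = 75.52 ⇒ m = 75.52 / (10 × 0.83) = 9.1 kg.

m ≈ 9.1 kg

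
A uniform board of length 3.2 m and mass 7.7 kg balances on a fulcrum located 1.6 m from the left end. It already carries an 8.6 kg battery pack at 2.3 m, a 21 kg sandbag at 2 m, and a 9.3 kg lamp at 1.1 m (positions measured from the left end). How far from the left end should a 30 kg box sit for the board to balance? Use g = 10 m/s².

x ≈ 1.27 m from the left end

About the fulcrum (at 1.6 m from the left end):
Beam weight: acts at the fulcrum, moment arm 0 → no torque.
Battery pack: 8.6 × 10 = 86 N down at 2.3 m → arm 0.7 m, τ = 86 × 0.7 = 60.2 N·m clockwise.
Sandbag: 21 × 10 = 210 N down at 2 m → arm 0.4 m, τ = 210 × 0.4 = 84 N·m clockwise.
Lamp: 9.3 × 10 = 93 N down at 1.1 m → arm 0.5 m, τ = 93 × 0.5 = 46.5 N·m counterclockwise.
Net moment of existing loads = 97.7 N·m clockwise.
The box weighs 30 × 10 = 300 N and must supply an equal counterclockwise moment, so its lever arm about the fulcrum is 97.7 / 300 = 0.326 m.
That puts it at 1.6 − 0.326 = 1.27 m from the left end.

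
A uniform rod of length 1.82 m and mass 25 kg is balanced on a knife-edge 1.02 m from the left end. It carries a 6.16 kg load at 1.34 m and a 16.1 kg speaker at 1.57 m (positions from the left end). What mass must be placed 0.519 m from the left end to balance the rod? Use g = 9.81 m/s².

m ≈ 16.1 kg

Sum moments about the knife-edge (at 1.02 m from the left end) (the support reaction has zero arm there).
Beam weight: 25 × 9.81 = 245.2 N down at 0.91 m → arm 0.11 m, τ = 245.2 × 0.11 = 26.97 N·m counterclockwise.
Load: 6.16 × 9.81 = 60.43 N down at 1.34 m → arm 0.32 m, τ = 60.43 × 0.32 = 19.34 N·m clockwise.
Speaker: 16.1 × 9.81 = 157.9 N down at 1.57 m → arm 0.55 m, τ = 157.9 × 0.55 = 86.85 N·m clockwise.
Net moment of known loads = 79.22 N·m clockwise.
An unknown mass m at 0.519 m has arm 0.501 m; its moment is m·g·0.501 counterclockwise.
Στ = 0 ⇒ m × 9.81 × 0.501 = 79.22 ⇒ m = 79.22 / (9.81 × 0.501) = 16.1 kg.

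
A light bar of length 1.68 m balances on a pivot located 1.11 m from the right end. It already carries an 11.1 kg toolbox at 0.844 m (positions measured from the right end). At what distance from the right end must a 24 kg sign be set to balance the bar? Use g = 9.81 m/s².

x ≈ 1.23 m from the right end

Choose the pivot (at 1.11 m from the right end) as the axis so the support reaction has zero arm there.
Toolbox: 11.1 × 9.81 = 108.9 N down at 0.844 m → arm 0.266 m, τ = 108.9 × 0.266 = 28.97 N·m clockwise.
Net moment of existing loads = 28.97 N·m clockwise.
The sign weighs 24 × 9.81 = 235.4 N and must supply an equal counterclockwise moment, so its lever arm about the pivot is 28.97 / 235.4 = 0.123 m.
That puts it at 1.11 + 0.123 = 1.23 m from the right end.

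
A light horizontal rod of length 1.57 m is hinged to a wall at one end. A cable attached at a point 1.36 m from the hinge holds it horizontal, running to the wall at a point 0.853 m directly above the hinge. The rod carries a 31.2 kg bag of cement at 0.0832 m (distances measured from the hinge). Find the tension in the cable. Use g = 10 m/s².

Taking torques about the hinge:
Bag of cement: 31.2 × 10 = 312 N down at 0.0832 m → arm 0.0832 m, τ = 312 × 0.0832 = 25.96 N·m clockwise.
Total clockwise load moment = 25.96 N·m.
The cable tension T acts at 1.36 m; only its component perpendicular to the rod, T sinθ, produces torque. sinθ = h/√(h²+d²) = 0.853/√(0.853²+1.36²) = 0.5313.
Στ = 0 ⇒ T × 1.36 × 0.5313 = 25.96 ⇒ T = 25.96 / 0.7226 = 35.9 N.

T ≈ 35.9 N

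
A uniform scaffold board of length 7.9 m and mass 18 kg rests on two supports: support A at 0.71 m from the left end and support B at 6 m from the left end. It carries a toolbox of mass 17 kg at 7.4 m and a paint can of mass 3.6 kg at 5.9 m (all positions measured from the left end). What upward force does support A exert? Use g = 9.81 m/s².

R_A ≈ 25 N

Choose support B as the axis so its reaction then has zero moment arm.
Beam weight: 18 × 9.81 = 176.6 N down at 3.95 m → arm 2.05 m, τ = 176.6 × 2.05 = 362 N·m counterclockwise.
Toolbox: 17 × 9.81 = 166.8 N down at 7.4 m → arm 1.4 m, τ = 166.8 × 1.4 = 233.5 N·m clockwise.
Paint can: 3.6 × 9.81 = 35.32 N down at 5.9 m → arm 0.1 m, τ = 35.32 × 0.1 = 3.532 N·m counterclockwise.
Net load moment about support B = 132 N·m counterclockwise.
Reaction R at support A is upward at 0.71 m, arm 5.29 m → moment R × 5.29 clockwise.
Balancing moments: R × 5.29 = 132, giving R = 25 N.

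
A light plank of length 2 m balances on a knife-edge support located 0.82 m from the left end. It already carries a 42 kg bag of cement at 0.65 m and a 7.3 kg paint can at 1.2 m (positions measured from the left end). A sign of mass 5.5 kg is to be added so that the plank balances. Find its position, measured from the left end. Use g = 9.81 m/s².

About the knife-edge support (at 0.82 m from the left end):
Bag of cement: 42 × 9.81 = 412 N down at 0.65 m → arm 0.17 m, τ = 412 × 0.17 = 70.04 N·m counterclockwise.
Paint can: 7.3 × 9.81 = 71.61 N down at 1.2 m → arm 0.38 m, τ = 71.61 × 0.38 = 27.21 N·m clockwise.
Net moment of existing loads = 42.83 N·m counterclockwise.
The sign weighs 5.5 × 9.81 = 53.96 N and must supply an equal clockwise moment, so its lever arm about the knife-edge support is 42.83 / 53.96 = 0.794 m.
That puts it at 0.82 + 0.794 = 1.61 m from the left end.

x ≈ 1.61 m from the left end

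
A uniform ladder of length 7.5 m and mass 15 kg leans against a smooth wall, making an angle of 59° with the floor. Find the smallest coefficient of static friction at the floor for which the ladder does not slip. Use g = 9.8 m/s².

μ_min ≈ 0.3

Taking torques about the foot of the ladder:
Ladder weight 15×9.8 = 147 N acts at 3.75 m along the ladder; its horizontal arm is 3.75·cos59° = 1.931 m → τ = 283.9 N·m clockwise.
Wall normal N acts horizontally at the top; its moment arm is the height L sinθ = 7.5·sin59° = 6.429 m, counterclockwise.
Setting net torque to zero: N × 6.429 = 283.9 → N = 44.16 N.
ΣFx = 0 ⇒ f = N_wall = 44.16 N. ΣFy = 0 ⇒ N_floor = 147 N.
μ_min = f / N_floor = 44.16 / 147 = 0.3.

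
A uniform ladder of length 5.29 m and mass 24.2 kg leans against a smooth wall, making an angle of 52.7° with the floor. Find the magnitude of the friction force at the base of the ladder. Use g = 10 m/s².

Sum moments about the foot of the ladder (the floor normal and friction both act there and drop out).
Ladder weight 24.2×10 = 242 N acts at 2.645 m along the ladder; its horizontal arm is 2.645·cos52.7° = 1.603 m → τ = 387.9 N·m clockwise.
Wall normal N acts horizontally at the top; its moment arm is the height L sinθ = 5.29·sin52.7° = 4.208 m, counterclockwise.
Στ = 0 ⇒ N × 4.208 = 387.9 ⇒ N = 92.2 N.
ΣFx = 0: friction at the foot balances the wall's push, so f = N_wall = 92.2 N.

f ≈ 92.2 N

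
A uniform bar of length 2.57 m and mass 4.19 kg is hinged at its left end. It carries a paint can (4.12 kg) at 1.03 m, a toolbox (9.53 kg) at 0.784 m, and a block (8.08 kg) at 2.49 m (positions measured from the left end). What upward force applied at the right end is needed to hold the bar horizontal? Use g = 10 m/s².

Sum moments about the left end (the unknown pivot reaction has zero arm there).
Beam weight: 4.19 × 10 = 41.9 N down at 1.285 m → arm 1.285 m, τ = 41.9 × 1.285 = 53.84 N·m clockwise.
Paint can: 4.12 × 10 = 41.2 N down at 1.03 m → arm 1.03 m, τ = 41.2 × 1.03 = 42.44 N·m clockwise.
Toolbox: 9.53 × 10 = 95.3 N down at 0.784 m → arm 0.784 m, τ = 95.3 × 0.784 = 74.72 N·m clockwise.
Block: 8.08 × 10 = 80.8 N down at 2.49 m → arm 2.49 m, τ = 80.8 × 2.49 = 201.2 N·m clockwise.
Net moment of the loads = 372.2 N·m clockwise.
The upward force F acts at the right end, arm 2.57 m, giving F × 2.57 counterclockwise.
Στ = 0 ⇒ F × 2.57 = 372.2 ⇒ F = 372.2 / 2.57 = 145 N.

F ≈ 145 N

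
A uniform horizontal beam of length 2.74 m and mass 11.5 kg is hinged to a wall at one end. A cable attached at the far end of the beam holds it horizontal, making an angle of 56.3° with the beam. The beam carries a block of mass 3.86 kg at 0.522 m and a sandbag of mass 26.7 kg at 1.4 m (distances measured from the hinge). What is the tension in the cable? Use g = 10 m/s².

T ≈ 242 N

Choose the hinge as the axis so the unknown hinge reaction has zero arm there.
Beam weight: 11.5 × 10 = 115 N down at 1.37 m → arm 1.37 m, τ = 115 × 1.37 = 157.6 N·m clockwise.
Block: 3.86 × 10 = 38.6 N down at 0.522 m → arm 0.522 m, τ = 38.6 × 0.522 = 20.15 N·m clockwise.
Sandbag: 26.7 × 10 = 267 N down at 1.4 m → arm 1.4 m, τ = 267 × 1.4 = 373.8 N·m clockwise.
Total clockwise load moment = 551.5 N·m.
The cable tension T acts at 2.74 m; only its component perpendicular to the beam, T sinθ, produces torque. sin 56.3° = 0.832.
Setting net torque to zero: T × 2.74 × 0.832 = 551.5 → T = 551.5 / 2.28 = 242 N.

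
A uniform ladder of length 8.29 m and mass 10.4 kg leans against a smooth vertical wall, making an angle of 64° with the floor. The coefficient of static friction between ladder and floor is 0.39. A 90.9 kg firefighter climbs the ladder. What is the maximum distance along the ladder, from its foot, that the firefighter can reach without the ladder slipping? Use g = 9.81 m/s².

d ≈ 6.91 m

Choose the foot of the ladder as the axis so the floor normal and friction both act there and drop out.
Ladder weight 10.4×9.81 = 102 N acts at 4.145 m along the ladder; its horizontal arm is 4.145·cos64° = 1.817 m → τ = 185.3 N·m clockwise.
Firefighter weight 90.9×9.81 = 891.7 N at distance d → arm d·cos64° → τ = 891.7·d·0.4384 clockwise.
Wall normal N at the top has arm L sinθ = 7.451 m counterclockwise, so Στ = 0 gives N·7.451 = 185.3 + 390.9·d.
ΣFy = 0 ⇒ N_floor = 993.7 N, so the maximum friction is μ_s·N_floor = 0.39×993.7 = 387.5 N. ΣFx = 0 ⇒ N_wall = f, so at the slipping point N = 387.5 N.
Substituting: 387.5×7.451 = 185.3 + 390.9·d ⇒ d = (2887 − 185.3) / 390.9 = 6.91 m.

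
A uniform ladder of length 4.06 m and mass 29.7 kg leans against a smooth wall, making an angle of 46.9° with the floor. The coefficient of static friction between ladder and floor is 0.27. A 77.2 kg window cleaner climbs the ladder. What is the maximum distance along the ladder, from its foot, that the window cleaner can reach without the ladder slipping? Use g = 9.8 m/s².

d ≈ 0.841 m

Sum moments about the foot of the ladder (the floor normal and friction both act there and drop out).
Ladder weight 29.7×9.8 = 291.1 N acts at 2.03 m along the ladder; its horizontal arm is 2.03·cos46.9° = 1.387 m → τ = 403.8 N·m clockwise.
Window cleaner weight 77.2×9.8 = 756.6 N at distance d → arm d·cos46.9° → τ = 756.6·d·0.6833 clockwise.
Wall normal N at the top has arm L sinθ = 2.964 m counterclockwise, so Στ = 0 gives N·2.964 = 403.8 + 517·d.
ΣFy = 0 ⇒ N_floor = 1048 N, so the maximum friction is μ_s·N_floor = 0.27×1048 = 283 N. ΣFx = 0 ⇒ N_wall = f, so at the slipping point N = 283 N.
Substituting: 283×2.964 = 403.8 + 517·d ⇒ d = (838.8 − 403.8) / 517 = 0.841 m.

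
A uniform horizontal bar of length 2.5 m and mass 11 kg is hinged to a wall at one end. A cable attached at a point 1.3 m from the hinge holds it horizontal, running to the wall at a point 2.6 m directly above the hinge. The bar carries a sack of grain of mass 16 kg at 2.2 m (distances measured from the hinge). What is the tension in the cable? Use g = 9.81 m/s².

Taking torques about the hinge:
Beam weight: 11 × 9.81 = 107.9 N down at 1.25 m → arm 1.25 m, τ = 107.9 × 1.25 = 134.9 N·m clockwise.
Sack of grain: 16 × 9.81 = 157 N down at 2.2 m → arm 2.2 m, τ = 157 × 2.2 = 345.4 N·m clockwise.
Total clockwise load moment = 480.3 N·m.
The cable tension T acts at 1.3 m; only its component perpendicular to the bar, T sinθ, produces torque. sinθ = h/√(h²+d²) = 2.6/√(2.6²+1.3²) = 0.8944.
Setting net torque to zero: T × 1.3 × 0.8944 = 480.3 → T = 480.3 / 1.163 = 413 N.

T ≈ 413 N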